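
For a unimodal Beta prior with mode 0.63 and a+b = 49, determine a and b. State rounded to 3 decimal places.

a = 30.610, b = 18.390

For a,b>1 the mode is (a−1)/(a+b−2), so a = mode·(κ−2)+1 = 0.63×47+1 = 30.610.
And b = (1−mode)·(κ−2)+1 = 0.37×47+1 = 18.390.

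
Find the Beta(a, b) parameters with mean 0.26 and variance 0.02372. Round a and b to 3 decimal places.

Write ν = a+b; then a = μν and Var = μ(1−μ)/(ν+1).
ν = μ(1−μ)/Var − 1 = 0.1924/0.02372 − 1 = 7.1113.
a = 0.26·7.1113 = 1.849, b = 0.74·7.1113 = 5.262.

a = 1.849, b = 5.262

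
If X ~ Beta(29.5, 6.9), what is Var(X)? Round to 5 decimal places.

μ = 29.5/36.4 = 0.810440; Var = μ(1−μ)/(α+β+1) = 0.1536273/37.4 = 0.00411.

0.00411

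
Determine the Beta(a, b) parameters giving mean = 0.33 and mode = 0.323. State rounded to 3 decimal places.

a = 16.689, b = 33.883

Let s = a+b. Mean gives a = μs = 0.33s; mode gives (a−1)/(s−2) = 0.323.
Substituting: 0.33s − 1 = 0.323(s−2) = 0.323s − 0.646, so 0.007s = 0.354 and s = 50.5714.
Then a = 0.33×50.5714 = 16.689 and b = s−a = 33.883.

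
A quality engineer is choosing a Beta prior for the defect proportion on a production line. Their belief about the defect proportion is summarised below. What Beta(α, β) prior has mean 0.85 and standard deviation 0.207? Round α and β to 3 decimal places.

α = 1.679, β = 0.296

σ² = 0.207² = 0.042849.
With s = α+β, Var = μ(1−μ)/(s+1), so s+1 = (0.85×0.15)/0.042849 = 2.9756 and s = 1.9756.
α = μs = 1.679, β = (1−μ)s = 0.296.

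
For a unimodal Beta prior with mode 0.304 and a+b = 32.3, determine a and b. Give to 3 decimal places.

a = 10.211, b = 22.089

For a,b>1 the mode is (a−1)/(a+b−2), so a = mode·(κ−2)+1 = 0.304×30.3+1 = 10.211.
And b = (1−mode)·(κ−2)+1 = 0.696×30.3+1 = 22.089.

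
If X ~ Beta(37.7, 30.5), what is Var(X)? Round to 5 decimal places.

0.00357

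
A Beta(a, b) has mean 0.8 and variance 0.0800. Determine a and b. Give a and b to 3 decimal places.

Write ν = a+b; then a = μν and Var = μ(1−μ)/(ν+1).
ν = μ(1−μ)/Var − 1 = 0.16/0.0800 − 1 = 1.0000.
a = 0.8·1.0000 = 0.800, b = 0.2·1.0000 = 0.200.

a = 0.800, b = 0.200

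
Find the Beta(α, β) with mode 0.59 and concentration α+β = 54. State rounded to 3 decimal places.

α = 31.680, β = 22.320

Mode = (α−1)/(κ−2) with κ = α+β, so α−1 = 0.59·52 = 30.680.
α = 31.680; β = κ − α = 22.320.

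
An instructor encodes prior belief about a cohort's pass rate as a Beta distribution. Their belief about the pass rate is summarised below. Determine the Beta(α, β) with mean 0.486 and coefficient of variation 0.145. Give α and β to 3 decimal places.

α = 23.961, β = 25.342

σ = CV·μ = 0.145×0.486 = 0.07047, so σ² = 0.004966.
s+1 = μ(1−μ)/σ² = 0.249804/0.004966 = 50.3026, so s = α+β = 49.3026.
α = μs = 23.961, β = (1−μ)s = 25.342.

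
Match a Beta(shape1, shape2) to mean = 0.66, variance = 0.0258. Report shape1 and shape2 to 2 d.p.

Let s = shape1+shape2. The Beta variance is μ(1−μ)/(s+1).
So s+1 = μ(1−μ)/σ² = (0.66×0.34)/0.0258 = 0.2244/0.0258 = 8.6977, giving s = 7.6977.
Then shape1 = μs = 0.66×7.6977 = 5.08 and shape2 = (1−μ)s = 0.34×7.6977 = 2.62.

shape1 = 5.08, shape2 = 2.62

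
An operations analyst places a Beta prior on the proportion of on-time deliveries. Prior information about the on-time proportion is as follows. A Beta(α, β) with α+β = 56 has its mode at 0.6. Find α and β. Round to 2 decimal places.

Mode = (α−1)/(κ−2) with κ = α+β, so α−1 = 0.6·54 = 32.40.
α = 33.40; β = κ − α = 22.60.

α = 33.40, β = 22.60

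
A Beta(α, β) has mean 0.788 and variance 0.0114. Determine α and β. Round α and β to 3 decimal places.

α = 10.759, β = 2.895

Let s = α+β. The Beta variance is μ(1−μ)/(s+1).
So s+1 = μ(1−μ)/σ² = (0.788×0.212)/0.0114 = 0.167056/0.0114 = 14.6540, giving s = 13.6540.
Then α = μs = 0.788×13.6540 = 10.759 and β = (1−μ)s = 0.212×13.6540 = 2.895.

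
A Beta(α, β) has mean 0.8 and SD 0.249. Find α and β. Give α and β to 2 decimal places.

α = 1.26, β = 0.32

Variance = 0.249² = 0.062001. The moment-matching identity α+β = μ(1−μ)/Var − 1 gives
α+β = 0.16/0.062001 − 1 = 1.5806, so α = μ·1.5806 = 1.26 and β = (1−μ)·1.5806 = 0.32.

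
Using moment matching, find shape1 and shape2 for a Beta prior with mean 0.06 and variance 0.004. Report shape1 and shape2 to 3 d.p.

shape1 = 0.786, shape2 = 12.314

Write ν = shape1+shape2; then shape1 = μν and Var = μ(1−μ)/(ν+1).
ν = μ(1−μ)/Var − 1 = 0.0564/0.004 − 1 = 13.1000.
shape1 = 0.06·13.1000 = 0.786, shape2 = 0.94·13.1000 = 12.314.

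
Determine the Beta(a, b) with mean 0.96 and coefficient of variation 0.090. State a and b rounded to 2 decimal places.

a = 3.98, b = 0.17

σ = CV·μ = 0.090×0.96 = 0.08640, so σ² = 0.007465.
s+1 = μ(1−μ)/σ² = 0.0384/0.007465 = 5.1440, so s = a+b = 4.1440.
a = μs = 3.98, b = (1−μ)s = 0.17.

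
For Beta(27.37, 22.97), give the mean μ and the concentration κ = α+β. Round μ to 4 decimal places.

μ = 0.5437, κ = 50.34

κ = α+β = 27.37+22.97 = 50.34; μ = α/κ = 27.37/50.34 = 0.5437.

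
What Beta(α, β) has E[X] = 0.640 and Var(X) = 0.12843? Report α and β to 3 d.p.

α = 0.508, β = 0.286

By moment matching, α+β = μ(1−μ)/σ² − 1 = (0.640·0.360)/0.12843 − 1 = 1.7940 − 1 = 0.7940.
Since α/(α+β) = μ, α = 0.640·0.7940 = 0.508 and β = 0.360·0.7940 = 0.286.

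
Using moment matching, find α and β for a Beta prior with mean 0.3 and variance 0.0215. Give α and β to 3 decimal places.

α = 2.630, β = 6.137

Let s = α+β. The Beta variance is μ(1−μ)/(s+1).
So s+1 = μ(1−μ)/σ² = (0.3×0.7)/0.0215 = 0.21/0.0215 = 9.7674, giving s = 8.7674.
Then α = μs = 0.3×8.7674 = 2.630 and β = (1−μ)s = 0.7×8.7674 = 6.137.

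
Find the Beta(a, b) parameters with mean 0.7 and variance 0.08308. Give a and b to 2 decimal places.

a = 1.07, b = 0.46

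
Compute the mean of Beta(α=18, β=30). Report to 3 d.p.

0.375

E[X] = α/(α+β) = 18/48 = 0.375.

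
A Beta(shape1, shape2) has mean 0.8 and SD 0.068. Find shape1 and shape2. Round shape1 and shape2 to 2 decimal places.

Variance = 0.068² = 0.004624. The moment-matching identity shape1+shape2 = μ(1−μ)/Var − 1 gives
shape1+shape2 = 0.16/0.004624 − 1 = 33.6021, so shape1 = μ·33.6021 = 26.88 and shape2 = (1−μ)·33.6021 = 6.72.

shape1 = 26.88, shape2 = 6.72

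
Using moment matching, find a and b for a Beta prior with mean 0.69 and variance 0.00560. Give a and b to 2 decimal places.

Write ν = a+b; then a = μν and Var = μ(1−μ)/(ν+1).
ν = μ(1−μ)/Var − 1 = 0.2139/0.00560 − 1 = 37.1964.
a = 0.69·37.1964 = 25.67, b = 0.31·37.1964 = 11.53.

a = 25.67, b = 11.53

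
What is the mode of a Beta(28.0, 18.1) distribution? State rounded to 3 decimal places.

0.612

With α,β > 1, mode = (α−1)/(α+β−2) = 27.0/44.1 = 0.612.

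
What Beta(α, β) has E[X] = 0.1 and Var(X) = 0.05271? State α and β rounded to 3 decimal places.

α = 0.071, β = 0.637

Let s = α+β. The Beta variance is μ(1−μ)/(s+1).
So s+1 = μ(1−μ)/σ² = (0.1×0.9)/0.05271 = 0.09/0.05271 = 1.7075, giving s = 0.7075.
Then α = μs = 0.1×0.7075 = 0.071 and β = (1−μ)s = 0.9×0.7075 = 0.637.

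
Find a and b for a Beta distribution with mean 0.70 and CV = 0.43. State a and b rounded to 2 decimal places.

Var = (CV·μ)² = (0.43×0.70)² = 0.090601.
a+b = μ(1−μ)/Var − 1 = 0.2100/0.090601 − 1 = 1.3179.
Thus a = 0.70·1.3179 = 0.92 and b = 0.30·1.3179 = 0.40.

a = 0.92, b = 0.40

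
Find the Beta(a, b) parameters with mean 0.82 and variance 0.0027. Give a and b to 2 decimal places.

Let s = a+b. The Beta variance is μ(1−μ)/(s+1).
So s+1 = μ(1−μ)/σ² = (0.82×0.18)/0.0027 = 0.1476/0.0027 = 54.6667, giving s = 53.6667.
Then a = μs = 0.82×53.6667 = 44.01 and b = (1−μ)s = 0.18×53.6667 = 9.66.

a = 44.01, b = 9.66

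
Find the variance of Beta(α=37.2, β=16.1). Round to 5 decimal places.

0.00388

μ = 37.2/53.3 = 0.697936; Var = μ(1−μ)/(α+β+1) = 0.2108213/54.3 = 0.00388.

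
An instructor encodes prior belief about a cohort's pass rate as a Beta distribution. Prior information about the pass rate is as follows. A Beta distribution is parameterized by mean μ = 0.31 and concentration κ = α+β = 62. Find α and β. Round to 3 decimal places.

α = 19.220, β = 42.780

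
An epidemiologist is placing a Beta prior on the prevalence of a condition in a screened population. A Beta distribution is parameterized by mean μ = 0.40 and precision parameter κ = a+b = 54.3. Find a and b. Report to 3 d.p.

a = 21.720, b = 32.580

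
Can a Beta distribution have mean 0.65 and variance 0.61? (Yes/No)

No

The Beta variance bound is σ² < μ(1−μ).
Here μ(1−μ) = 0.65×0.35 = 0.2275, and 0.61 ≥ 0.2275.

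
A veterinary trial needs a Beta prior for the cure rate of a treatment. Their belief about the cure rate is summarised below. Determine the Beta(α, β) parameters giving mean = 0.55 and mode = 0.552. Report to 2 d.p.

α = 28.60, β = 23.40

Let s = α+β. Mean gives α = μs = 0.55s; mode gives (α−1)/(s−2) = 0.552.
Substituting: 0.55s − 1 = 0.552(s−2) = 0.552s − 1.104, so -0.002s = -0.104 and s = 52.0000.
Then α = 0.55×52.0000 = 28.60 and β = s−α = 23.40.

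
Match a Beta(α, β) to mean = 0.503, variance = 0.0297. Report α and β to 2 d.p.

α = 3.73, β = 3.69

Let s = α+β. The Beta variance is μ(1−μ)/(s+1).
So s+1 = μ(1−μ)/σ² = (0.503×0.497)/0.0297 = 0.249991/0.0297 = 8.4172, giving s = 7.4172.
Then α = μs = 0.503×7.4172 = 3.73 and β = (1−μ)s = 0.497×7.4172 = 3.69.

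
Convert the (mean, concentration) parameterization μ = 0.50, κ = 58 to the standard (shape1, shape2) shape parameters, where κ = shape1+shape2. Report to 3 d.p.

shape1 = μκ = 0.50×58 = 29.000 and shape2 = (1−μ)κ = 0.50×58 = 29.000.

shape1 = 29.000, shape2 = 29.000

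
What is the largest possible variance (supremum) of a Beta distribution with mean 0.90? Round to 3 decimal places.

For fixed mean μ the Beta variance is μ(1−μ)/(α+β+1), increasing as α+β decreases.
Its least upper bound (not attained) is μ(1−μ) = 0.90·0.10 = 0.090.

0.090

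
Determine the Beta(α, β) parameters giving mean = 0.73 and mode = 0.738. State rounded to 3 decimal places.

With s = α+β: μ = α/s and mode = (α−1)/(s−2). Eliminating α = μs,
μs − 1 = m(s−2) ⇒ s(μ−m) = 1−2m ⇒ s = -0.476/-0.008 = 59.5000.
So α = μs = 43.435, β = (1−μ)s = 16.065.

α = 43.435, β = 16.065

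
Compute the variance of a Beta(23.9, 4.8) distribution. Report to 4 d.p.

Var = αβ/[(α+β)²(α+β+1)] = (23.9×4.8)/(28.7²×29.7) = 114.72/24463.593 = 0.0047.

0.0047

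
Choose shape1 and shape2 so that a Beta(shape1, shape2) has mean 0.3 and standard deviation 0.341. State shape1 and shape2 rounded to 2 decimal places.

shape1 = 0.24, shape2 = 0.56

Variance = 0.341² = 0.116281. The moment-matching identity shape1+shape2 = μ(1−μ)/Var − 1 gives
shape1+shape2 = 0.21/0.116281 − 1 = 0.8060, so shape1 = μ·0.8060 = 0.24 and shape2 = (1−μ)·0.8060 = 0.56.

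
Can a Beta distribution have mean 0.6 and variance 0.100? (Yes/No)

The Beta variance bound is σ² < μ(1−μ).
Here μ(1−μ) = 0.6×0.4 = 0.24, and 0.100 < 0.24.

Yes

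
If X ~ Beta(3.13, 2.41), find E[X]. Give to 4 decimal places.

E[X] = α/(α+β) = 3.13/5.54 = 0.5650.

0.5650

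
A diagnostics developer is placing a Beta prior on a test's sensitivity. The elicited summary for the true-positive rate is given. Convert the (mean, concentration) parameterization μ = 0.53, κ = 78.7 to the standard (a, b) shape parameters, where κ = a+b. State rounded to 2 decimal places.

a = μκ = 0.53×78.7 = 41.71 and b = (1−μ)κ = 0.47×78.7 = 36.99.

a = 41.71, b = 36.99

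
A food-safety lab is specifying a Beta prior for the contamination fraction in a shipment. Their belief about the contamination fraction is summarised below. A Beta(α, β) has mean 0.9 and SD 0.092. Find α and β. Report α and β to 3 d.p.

First σ² = 0.008464. Setting α = μn, β = (1−μ)n with n = α+β,
μ(1−μ)/(n+1) = 0.008464 ⇒ n+1 = 0.09/0.008464 = 10.6333 ⇒ n = 9.6333.
Hence α = 0.9×9.6333 = 8.670, β = 0.1×9.6333 = 0.963.

α = 8.670, β = 0.963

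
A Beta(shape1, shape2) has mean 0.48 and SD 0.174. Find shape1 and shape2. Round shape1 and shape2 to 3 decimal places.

shape1 = 3.477, shape2 = 3.767

First σ² = 0.030276. Setting shape1 = μn, shape2 = (1−μ)n with n = shape1+shape2,
μ(1−μ)/(n+1) = 0.030276 ⇒ n+1 = 0.2496/0.030276 = 8.2442 ⇒ n = 7.2442.
Hence shape1 = 0.48×7.2442 = 3.477, shape2 = 0.52×7.2442 = 3.767.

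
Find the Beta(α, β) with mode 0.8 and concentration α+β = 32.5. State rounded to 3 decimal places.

α = 25.400, β = 7.100

Mode = (α−1)/(κ−2) with κ = α+β, so α−1 = 0.8·30.5 = 24.400.
α = 25.400; β = κ − α = 7.100.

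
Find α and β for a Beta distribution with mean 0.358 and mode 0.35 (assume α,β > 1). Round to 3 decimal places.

Let s = α+β. Mean gives α = μs = 0.358s; mode gives (α−1)/(s−2) = 0.35.
Substituting: 0.358s − 1 = 0.35(s−2) = 0.35s − 0.70, so 0.008s = 0.30 and s = 37.5000.
Then α = 0.358×37.5000 = 13.425 and β = s−α = 24.075.

α = 13.425, β = 24.075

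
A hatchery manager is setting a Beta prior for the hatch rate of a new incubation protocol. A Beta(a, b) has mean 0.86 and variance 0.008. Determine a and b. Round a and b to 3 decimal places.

a = 12.083, b = 1.967

Write ν = a+b; then a = μν and Var = μ(1−μ)/(ν+1).
ν = μ(1−μ)/Var − 1 = 0.1204/0.008 − 1 = 14.0500.
a = 0.86·14.0500 = 12.083, b = 0.14·14.0500 = 1.967.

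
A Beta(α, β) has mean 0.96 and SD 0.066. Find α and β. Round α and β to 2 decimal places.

α = 7.50, β = 0.31

Variance = 0.066² = 0.004356. The moment-matching identity α+β = μ(1−μ)/Var − 1 gives
α+β = 0.0384/0.004356 − 1 = 7.8154, so α = μ·7.8154 = 7.50 and β = (1−μ)·7.8154 = 0.31.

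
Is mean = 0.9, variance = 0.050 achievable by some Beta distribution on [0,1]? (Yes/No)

The Beta variance bound is σ² < μ(1−μ).
Here μ(1−μ) = 0.9×0.1 = 0.09, and 0.050 < 0.09.

Yes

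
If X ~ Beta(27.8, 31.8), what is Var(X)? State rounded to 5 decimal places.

0.00411

α+β = 59.6 and αβ = 884.04, so Var = αβ/[(α+β)²(α+β+1)] = 884.04/215260.896 = 0.00411.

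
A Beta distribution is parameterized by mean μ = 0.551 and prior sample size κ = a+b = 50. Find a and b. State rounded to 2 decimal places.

a = μκ = 0.551×50 = 27.55 and b = (1−μ)κ = 0.449×50 = 22.45.

a = 27.55, b = 22.45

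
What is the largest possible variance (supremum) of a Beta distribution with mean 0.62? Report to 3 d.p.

For fixed mean μ the Beta variance is μ(1−μ)/(α+β+1), increasing as α+β decreases.
Its least upper bound (not attained) is μ(1−μ) = 0.62·0.38 = 0.236.

0.236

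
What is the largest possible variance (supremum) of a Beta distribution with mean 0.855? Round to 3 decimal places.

Var = μ(1−μ)/(α+β+1), which approaches μ(1−μ) as α+β → 0.
So the supremum is μ(1−μ) = 0.855×0.145 = 0.124.

0.124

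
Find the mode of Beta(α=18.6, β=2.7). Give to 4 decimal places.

The density x^(α−1)(1−x)^(β−1) is maximised at (α−1)/(α+β−2) = 17.6/19.3 = 0.9119.

0.9119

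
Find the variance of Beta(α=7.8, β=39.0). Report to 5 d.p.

μ = 7.8/46.8 = 0.166667; Var = μ(1−μ)/(α+β+1) = 0.1388889/47.8 = 0.00291.

0.00291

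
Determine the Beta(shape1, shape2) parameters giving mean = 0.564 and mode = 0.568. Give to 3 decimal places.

shape1 = 19.176, shape2 = 14.824

With s = shape1+shape2: μ = shape1/s and mode = (shape1−1)/(s−2). Eliminating shape1 = μs,
μs − 1 = m(s−2) ⇒ s(μ−m) = 1−2m ⇒ s = -0.136/-0.004 = 34.0000.
So shape1 = μs = 19.176, shape2 = (1−μ)s = 14.824.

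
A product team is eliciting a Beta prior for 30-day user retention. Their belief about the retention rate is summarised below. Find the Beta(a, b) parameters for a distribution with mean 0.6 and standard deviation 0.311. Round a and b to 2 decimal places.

First σ² = 0.096721. Setting a = μn, b = (1−μ)n with n = a+b,
μ(1−μ)/(n+1) = 0.096721 ⇒ n+1 = 0.24/0.096721 = 2.4814 ⇒ n = 1.4814.
Hence a = 0.6×1.4814 = 0.89, b = 0.4×1.4814 = 0.59.

a = 0.89, b = 0.59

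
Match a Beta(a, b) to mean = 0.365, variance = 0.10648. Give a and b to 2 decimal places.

a = 0.43, b = 0.75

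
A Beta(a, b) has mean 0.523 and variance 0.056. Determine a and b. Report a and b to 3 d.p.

a = 1.807, b = 1.648

Write ν = a+b; then a = μν and Var = μ(1−μ)/(ν+1).
ν = μ(1−μ)/Var − 1 = 0.249471/0.056 − 1 = 3.4548.
a = 0.523·3.4548 = 1.807, b = 0.477·3.4548 = 1.648.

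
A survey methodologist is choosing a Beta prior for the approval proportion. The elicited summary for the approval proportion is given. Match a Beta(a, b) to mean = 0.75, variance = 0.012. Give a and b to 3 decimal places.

a = 10.969, b = 3.656

Let s = a+b. The Beta variance is μ(1−μ)/(s+1).
So s+1 = μ(1−μ)/σ² = (0.75×0.25)/0.012 = 0.1875/0.012 = 15.6250, giving s = 14.6250.
Then a = μs = 0.75×14.6250 = 10.969 and b = (1−μ)s = 0.25×14.6250 = 3.656.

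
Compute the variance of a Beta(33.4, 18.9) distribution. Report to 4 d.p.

0.0043

Var = αβ/[(α+β)²(α+β+1)] = (33.4×18.9)/(52.3²×53.3) = 631.26/145790.957 = 0.0043.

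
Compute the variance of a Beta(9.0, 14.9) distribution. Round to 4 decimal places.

μ = 9.0/23.9 = 0.376569; Var = μ(1−μ)/(α+β+1) = 0.2347648/24.9 = 0.0094.

0.0094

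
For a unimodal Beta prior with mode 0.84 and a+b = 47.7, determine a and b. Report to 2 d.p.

Mode = (a−1)/(κ−2) with κ = a+b, so a−1 = 0.84·45.7 = 38.39.
a = 39.39; b = κ − a = 8.31.

a = 39.39, b = 8.31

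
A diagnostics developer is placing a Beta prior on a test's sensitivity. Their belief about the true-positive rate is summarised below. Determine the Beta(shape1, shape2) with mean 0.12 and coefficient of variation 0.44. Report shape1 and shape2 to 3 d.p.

shape1 = 4.425, shape2 = 32.453

Var = (CV·μ)² = (0.44×0.12)² = 0.002788.
shape1+shape2 = μ(1−μ)/Var − 1 = 0.1056/0.002788 − 1 = 36.8788.
Thus shape1 = 0.12·36.8788 = 4.425 and shape2 = 0.88·36.8788 = 32.453.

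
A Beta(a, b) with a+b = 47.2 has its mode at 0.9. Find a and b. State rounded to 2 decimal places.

a = 41.68, b = 5.52

Mode = (a−1)/(κ−2) with κ = a+b, so a−1 = 0.9·45.2 = 40.68.
a = 41.68; b = κ − a = 5.52.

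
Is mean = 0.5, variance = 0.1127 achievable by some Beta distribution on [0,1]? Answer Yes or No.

A Beta with mean μ has variance μ(1−μ)/(α+β+1) < μ(1−μ).
Here μ(1−μ) = 0.5×0.5 = 0.25, and 0.1127 < 0.25.

Yes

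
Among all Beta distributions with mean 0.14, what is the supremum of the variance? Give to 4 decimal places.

0.1204

For fixed mean μ the Beta variance is μ(1−μ)/(α+β+1), increasing as α+β decreases.
Its least upper bound (not attained) is μ(1−μ) = 0.14·0.86 = 0.1204.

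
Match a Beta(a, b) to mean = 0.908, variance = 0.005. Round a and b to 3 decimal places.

Let s = a+b. The Beta variance is μ(1−μ)/(s+1).
So s+1 = μ(1−μ)/σ² = (0.908×0.092)/0.005 = 0.083536/0.005 = 16.7072, giving s = 15.7072.
Then a = μs = 0.908×15.7072 = 14.262 and b = (1−μ)s = 0.092×15.7072 = 1.445.

a = 14.262, b = 1.445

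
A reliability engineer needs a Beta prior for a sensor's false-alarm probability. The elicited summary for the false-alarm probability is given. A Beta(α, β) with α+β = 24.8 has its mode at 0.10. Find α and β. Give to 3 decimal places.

For α,β>1 the mode is (α−1)/(α+β−2), so α = mode·(κ−2)+1 = 0.10×22.8+1 = 3.280.
And β = (1−mode)·(κ−2)+1 = 0.90×22.8+1 = 21.520.

α = 3.280, β = 21.520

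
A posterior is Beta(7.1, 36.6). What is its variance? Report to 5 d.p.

Var = αβ/[(α+β)²(α+β+1)] = (7.1×36.6)/(43.7²×44.7) = 259.86/85363.143 = 0.00304.

0.00304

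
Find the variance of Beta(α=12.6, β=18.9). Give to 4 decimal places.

0.0074

Var = αβ/[(α+β)²(α+β+1)] = (12.6×18.9)/(31.5²×32.5) = 238.14/32248.125 = 0.0074.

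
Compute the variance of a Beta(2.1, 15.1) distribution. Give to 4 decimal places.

Var = αβ/[(α+β)²(α+β+1)] = (2.1×15.1)/(17.2²×18.2) = 31.71/5384.288 = 0.0059.

0.0059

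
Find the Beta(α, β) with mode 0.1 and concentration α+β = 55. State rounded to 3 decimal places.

Mode = (α−1)/(κ−2) with κ = α+β, so α−1 = 0.1·53 = 5.300.
α = 6.300; β = κ − α = 48.700.

α = 6.300, β = 48.700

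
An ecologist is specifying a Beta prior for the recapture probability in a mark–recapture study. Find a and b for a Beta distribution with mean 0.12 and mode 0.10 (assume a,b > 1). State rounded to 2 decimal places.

a = 4.80, b = 35.20

With s = a+b: μ = a/s and mode = (a−1)/(s−2). Eliminating a = μs,
μs − 1 = m(s−2) ⇒ s(μ−m) = 1−2m ⇒ s = 0.80/0.02 = 40.0000.
So a = μs = 4.80, b = (1−μ)s = 35.20.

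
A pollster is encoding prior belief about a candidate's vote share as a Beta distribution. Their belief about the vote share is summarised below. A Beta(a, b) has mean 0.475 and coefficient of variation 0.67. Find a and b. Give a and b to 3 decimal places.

Var = (CV·μ)² = (0.67×0.475)² = 0.101283.
a+b = μ(1−μ)/Var − 1 = 0.249375/0.101283 − 1 = 1.4622.
Thus a = 0.475·1.4622 = 0.695 and b = 0.525·1.4622 = 0.768.

a = 0.695, b = 0.768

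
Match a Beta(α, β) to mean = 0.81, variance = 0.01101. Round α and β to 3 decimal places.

Let s = α+β. The Beta variance is μ(1−μ)/(s+1).
So s+1 = μ(1−μ)/σ² = (0.81×0.19)/0.01101 = 0.1539/0.01101 = 13.9782, giving s = 12.9782.
Then α = μs = 0.81×12.9782 = 10.512 and β = (1−μ)s = 0.19×12.9782 = 2.466.

α = 10.512, β = 2.466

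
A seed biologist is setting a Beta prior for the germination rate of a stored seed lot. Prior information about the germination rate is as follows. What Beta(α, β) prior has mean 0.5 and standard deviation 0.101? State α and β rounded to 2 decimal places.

σ² = 0.101² = 0.010201.
With s = α+β, Var = μ(1−μ)/(s+1), so s+1 = (0.5×0.5)/0.010201 = 24.5074 and s = 23.5074.
α = μs = 11.75, β = (1−μ)s = 11.75.

α = 11.75, β = 11.75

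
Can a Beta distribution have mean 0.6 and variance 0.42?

No

For any Beta, Var(X) < E[X]·(1−E[X]).
Here μ(1−μ) = 0.6×0.4 = 0.24, and 0.42 ≥ 0.24.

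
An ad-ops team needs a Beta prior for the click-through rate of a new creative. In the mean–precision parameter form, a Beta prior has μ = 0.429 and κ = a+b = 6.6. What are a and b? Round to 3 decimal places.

a = 2.831, b = 3.769

Split κ in proportion μ : (1−μ): a = 0.429·6.6 = 2.831, b = 6.6 − 2.831 = 3.769.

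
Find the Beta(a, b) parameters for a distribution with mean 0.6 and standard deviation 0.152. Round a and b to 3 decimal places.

a = 5.633, b = 3.755

σ² = 0.152² = 0.023104.
With s = a+b, Var = μ(1−μ)/(s+1), so s+1 = (0.6×0.4)/0.023104 = 10.3878 and s = 9.3878.
a = μs = 5.633, b = (1−μ)s = 3.755.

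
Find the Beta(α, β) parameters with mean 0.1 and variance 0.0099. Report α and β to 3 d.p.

Let s = α+β. The Beta variance is μ(1−μ)/(s+1).
So s+1 = μ(1−μ)/σ² = (0.1×0.9)/0.0099 = 0.09/0.0099 = 9.0909, giving s = 8.0909.
Then α = μs = 0.1×8.0909 = 0.809 and β = (1−μ)s = 0.9×8.0909 = 7.282.

α = 0.809, β = 7.282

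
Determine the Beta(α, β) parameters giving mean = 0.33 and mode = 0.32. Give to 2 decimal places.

α = 11.88, β = 24.12

With s = α+β: μ = α/s and mode = (α−1)/(s−2). Eliminating α = μs,
μs − 1 = m(s−2) ⇒ s(μ−m) = 1−2m ⇒ s = 0.36/0.01 = 36.0000.
So α = μs = 11.88, β = (1−μ)s = 24.12.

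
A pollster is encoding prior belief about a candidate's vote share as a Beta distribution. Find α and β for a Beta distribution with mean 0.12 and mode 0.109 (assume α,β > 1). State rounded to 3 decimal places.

Let s = α+β. Mean gives α = μs = 0.12s; mode gives (α−1)/(s−2) = 0.109.
Substituting: 0.12s − 1 = 0.109(s−2) = 0.109s − 0.218, so 0.011s = 0.782 and s = 71.0909.
Then α = 0.12×71.0909 = 8.531 and β = s−α = 62.560.

α = 8.531, β = 62.560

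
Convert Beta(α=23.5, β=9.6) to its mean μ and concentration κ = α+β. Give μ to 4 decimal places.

κ = α+β = 23.5+9.6 = 33.1; μ = α/κ = 23.5/33.1 = 0.7100.

μ = 0.7100, κ = 33.1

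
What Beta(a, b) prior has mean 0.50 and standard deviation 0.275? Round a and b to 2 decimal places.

σ² = 0.275² = 0.075625.
With s = a+b, Var = μ(1−μ)/(s+1), so s+1 = (0.50×0.50)/0.075625 = 3.3058 and s = 2.3058.
a = μs = 1.15, b = (1−μ)s = 1.15.

a = 1.15, b = 1.15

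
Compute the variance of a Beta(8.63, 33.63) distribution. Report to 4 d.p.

0.0038

α+β = 42.26 and αβ = 290.2269, so Var = αβ/[(α+β)²(α+β+1)] = 290.2269/77258.362776 = 0.0038.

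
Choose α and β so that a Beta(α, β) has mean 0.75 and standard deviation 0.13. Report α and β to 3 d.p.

α = 7.571, β = 2.524

σ² = 0.13² = 0.0169.
With s = α+β, Var = μ(1−μ)/(s+1), so s+1 = (0.75×0.25)/0.0169 = 11.0947 and s = 10.0947.
α = μs = 7.571, β = (1−μ)s = 2.524.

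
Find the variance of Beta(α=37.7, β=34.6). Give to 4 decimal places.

0.0034

μ = 37.7/72.3 = 0.521438; Var = μ(1−μ)/(α+β+1) = 0.2495404/73.3 = 0.0034.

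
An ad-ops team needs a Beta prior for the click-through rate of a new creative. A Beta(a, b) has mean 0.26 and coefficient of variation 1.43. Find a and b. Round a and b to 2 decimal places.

σ = CV·μ = 1.43×0.26 = 0.37180, so σ² = 0.138235.
s+1 = μ(1−μ)/σ² = 0.1924/0.138235 = 1.3918, so s = a+b = 0.3918.
a = μs = 0.10, b = (1−μ)s = 0.29.

a = 0.10, b = 0.29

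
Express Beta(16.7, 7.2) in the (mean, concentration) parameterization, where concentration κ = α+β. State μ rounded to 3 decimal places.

κ = α+β = 16.7+7.2 = 23.9; μ = α/κ = 16.7/23.9 = 0.699.

μ = 0.699, κ = 23.9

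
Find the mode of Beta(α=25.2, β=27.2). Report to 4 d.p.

The density x^(α−1)(1−x)^(β−1) is maximised at (α−1)/(α+β−2) = 24.2/50.4 = 0.4802.

0.4802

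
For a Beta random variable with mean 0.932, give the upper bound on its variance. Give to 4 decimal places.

For fixed mean μ the Beta variance is μ(1−μ)/(α+β+1), increasing as α+β decreases.
Its least upper bound (not attained) is μ(1−μ) = 0.932·0.068 = 0.0634.

0.0634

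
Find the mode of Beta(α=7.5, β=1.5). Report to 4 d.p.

With α,β > 1, mode = (α−1)/(α+β−2) = 6.5/7.0 = 0.9286.

0.9286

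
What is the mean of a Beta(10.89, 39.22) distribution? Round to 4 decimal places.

0.2173

The Beta mean is α/(α+β) = 10.89/(10.89+39.22) = 0.2173.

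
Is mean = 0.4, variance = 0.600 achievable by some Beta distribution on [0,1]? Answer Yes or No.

A Beta with mean μ has variance μ(1−μ)/(α+β+1) < μ(1−μ).
Here μ(1−μ) = 0.4×0.6 = 0.24, and 0.600 ≥ 0.24.

No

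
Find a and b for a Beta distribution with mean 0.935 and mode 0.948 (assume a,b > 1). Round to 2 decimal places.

a = 64.44, b = 4.48

With s = a+b: μ = a/s and mode = (a−1)/(s−2). Eliminating a = μs,
μs − 1 = m(s−2) ⇒ s(μ−m) = 1−2m ⇒ s = -0.896/-0.013 = 68.9231.
So a = μs = 64.44, b = (1−μ)s = 4.48.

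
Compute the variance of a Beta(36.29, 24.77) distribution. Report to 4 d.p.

Var = αβ/[(α+β)²(α+β+1)] = (36.29×24.77)/(61.06²×62.06) = 898.9033/231379.762616 = 0.0039.

0.0039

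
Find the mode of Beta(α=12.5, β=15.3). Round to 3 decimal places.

0.446

With α,β > 1, mode = (α−1)/(α+β−2) = 11.5/25.8 = 0.446.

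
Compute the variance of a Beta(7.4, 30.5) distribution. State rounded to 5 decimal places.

0.00404

α+β = 37.9 and αβ = 225.70, so Var = αβ/[(α+β)²(α+β+1)] = 225.70/55876.349 = 0.00404.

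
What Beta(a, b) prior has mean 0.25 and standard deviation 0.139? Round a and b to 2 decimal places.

First σ² = 0.019321. Setting a = μn, b = (1−μ)n with n = a+b,
μ(1−μ)/(n+1) = 0.019321 ⇒ n+1 = 0.1875/0.019321 = 9.7045 ⇒ n = 8.7045.
Hence a = 0.25×8.7045 = 2.18, b = 0.75×8.7045 = 6.53.

a = 2.18, b = 6.53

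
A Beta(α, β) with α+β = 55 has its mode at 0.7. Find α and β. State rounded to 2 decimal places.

α = 38.10, β = 16.90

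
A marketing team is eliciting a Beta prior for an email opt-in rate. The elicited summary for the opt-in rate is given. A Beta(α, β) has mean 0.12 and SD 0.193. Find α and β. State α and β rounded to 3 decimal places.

First σ² = 0.037249. Setting α = μn, β = (1−μ)n with n = α+β,
μ(1−μ)/(n+1) = 0.037249 ⇒ n+1 = 0.1056/0.037249 = 2.8350 ⇒ n = 1.8350.
Hence α = 0.12×1.8350 = 0.220, β = 0.88×1.8350 = 1.615.

α = 0.220, β = 1.615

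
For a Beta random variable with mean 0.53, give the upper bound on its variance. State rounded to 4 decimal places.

0.2491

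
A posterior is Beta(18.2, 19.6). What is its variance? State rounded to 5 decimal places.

0.00643

α+β = 37.8 and αβ = 356.72, so Var = αβ/[(α+β)²(α+β+1)] = 356.72/55438.992 = 0.00643.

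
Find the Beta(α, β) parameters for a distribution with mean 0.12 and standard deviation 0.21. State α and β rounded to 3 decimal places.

α = 0.167, β = 1.227

Variance = 0.21² = 0.0441. The moment-matching identity α+β = μ(1−μ)/Var − 1 gives
α+β = 0.1056/0.0441 − 1 = 1.3946, so α = μ·1.3946 = 0.167 and β = (1−μ)·1.3946 = 1.227.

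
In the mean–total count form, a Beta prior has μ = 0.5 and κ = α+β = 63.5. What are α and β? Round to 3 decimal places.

Split κ in proportion μ : (1−μ): α = 0.5·63.5 = 31.750, β = 63.5 − 31.750 = 31.750.

α = 31.750, β = 31.750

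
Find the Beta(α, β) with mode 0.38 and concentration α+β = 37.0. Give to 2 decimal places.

Mode = (α−1)/(κ−2) with κ = α+β, so α−1 = 0.38·35.0 = 13.30.
α = 14.30; β = κ − α = 22.70.

α = 14.30, β = 22.70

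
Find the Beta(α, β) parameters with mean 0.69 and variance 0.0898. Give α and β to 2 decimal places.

α = 0.95, β = 0.43

By moment matching, α+β = μ(1−μ)/σ² − 1 = (0.69·0.31)/0.0898 − 1 = 2.3820 − 1 = 1.3820.
Since α/(α+β) = μ, α = 0.69·1.3820 = 0.95 and β = 0.31·1.3820 = 0.43.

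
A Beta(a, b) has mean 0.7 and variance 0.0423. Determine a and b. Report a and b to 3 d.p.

a = 2.775, b = 1.189

Let s = a+b. The Beta variance is μ(1−μ)/(s+1).
So s+1 = μ(1−μ)/σ² = (0.7×0.3)/0.0423 = 0.21/0.0423 = 4.9645, giving s = 3.9645.
Then a = μs = 0.7×3.9645 = 2.775 and b = (1−μ)s = 0.3×3.9645 = 1.189.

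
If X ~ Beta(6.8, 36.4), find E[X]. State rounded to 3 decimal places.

The Beta mean is α/(α+β) = 6.8/(6.8+36.4) = 0.157.

0.157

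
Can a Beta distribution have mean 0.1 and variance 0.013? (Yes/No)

Yes

For any Beta, Var(X) < E[X]·(1−E[X]).
Here μ(1−μ) = 0.1×0.9 = 0.09, and 0.013 < 0.09.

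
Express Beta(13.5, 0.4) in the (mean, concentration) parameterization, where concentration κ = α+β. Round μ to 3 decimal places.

κ = α+β = 13.5+0.4 = 13.9; μ = α/κ = 13.5/13.9 = 0.971.

μ = 0.971, κ = 13.9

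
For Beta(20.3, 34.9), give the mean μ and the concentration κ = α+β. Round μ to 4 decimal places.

κ = α+β = 20.3+34.9 = 55.2; μ = α/κ = 20.3/55.2 = 0.3678.

μ = 0.3678, κ = 55.2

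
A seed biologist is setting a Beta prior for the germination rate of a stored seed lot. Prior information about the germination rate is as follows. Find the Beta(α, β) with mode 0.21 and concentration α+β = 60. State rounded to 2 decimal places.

For α,β>1 the mode is (α−1)/(α+β−2), so α = mode·(κ−2)+1 = 0.21×58+1 = 13.18.
And β = (1−mode)·(κ−2)+1 = 0.79×58+1 = 46.82.

α = 13.18, β = 46.82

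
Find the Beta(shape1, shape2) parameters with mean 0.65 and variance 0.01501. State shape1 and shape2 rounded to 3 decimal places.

shape1 = 9.202, shape2 = 4.955

Let s = shape1+shape2. The Beta variance is μ(1−μ)/(s+1).
So s+1 = μ(1−μ)/σ² = (0.65×0.35)/0.01501 = 0.2275/0.01501 = 15.1566, giving s = 14.1566.
Then shape1 = μs = 0.65×14.1566 = 9.202 and shape2 = (1−μ)s = 0.35×14.1566 = 4.955.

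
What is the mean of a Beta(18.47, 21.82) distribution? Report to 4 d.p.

E[X] = α/(α+β) = 18.47/40.29 = 0.4584.

0.4584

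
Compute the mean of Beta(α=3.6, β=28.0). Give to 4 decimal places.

0.1139

The Beta mean is α/(α+β) = 3.6/(3.6+28.0) = 0.1139.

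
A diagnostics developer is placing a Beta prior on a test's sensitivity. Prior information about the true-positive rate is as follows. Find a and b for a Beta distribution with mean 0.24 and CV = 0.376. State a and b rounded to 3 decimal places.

Var = (CV·μ)² = (0.376×0.24)² = 0.008143.
a+b = μ(1−μ)/Var − 1 = 0.1824/0.008143 − 1 = 21.3989.
Thus a = 0.24·21.3989 = 5.136 and b = 0.76·21.3989 = 16.263.

a = 5.136, b = 16.263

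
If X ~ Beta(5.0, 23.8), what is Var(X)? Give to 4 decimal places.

α+β = 28.8 and αβ = 119.00, so Var = αβ/[(α+β)²(α+β+1)] = 119.00/24717.312 = 0.0048.

0.0048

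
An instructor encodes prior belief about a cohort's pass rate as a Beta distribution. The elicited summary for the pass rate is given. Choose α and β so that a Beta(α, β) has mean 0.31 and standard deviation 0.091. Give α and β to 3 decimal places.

α = 7.697, β = 17.133

σ² = 0.091² = 0.008281.
With s = α+β, Var = μ(1−μ)/(s+1), so s+1 = (0.31×0.69)/0.008281 = 25.8302 and s = 24.8302.
α = μs = 7.697, β = (1−μ)s = 17.133.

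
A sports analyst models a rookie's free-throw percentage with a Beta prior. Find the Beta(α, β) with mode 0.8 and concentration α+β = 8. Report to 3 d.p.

For α,β>1 the mode is (α−1)/(α+β−2), so α = mode·(κ−2)+1 = 0.8×6+1 = 5.800.
And β = (1−mode)·(κ−2)+1 = 0.2×6+1 = 2.200.

α = 5.800, β = 2.200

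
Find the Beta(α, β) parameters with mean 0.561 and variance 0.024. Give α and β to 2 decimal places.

By moment matching, α+β = μ(1−μ)/σ² − 1 = (0.561·0.439)/0.024 − 1 = 10.2616 − 1 = 9.2616.
Since α/(α+β) = μ, α = 0.561·9.2616 = 5.20 and β = 0.439·9.2616 = 4.07.

α = 5.20, β = 4.07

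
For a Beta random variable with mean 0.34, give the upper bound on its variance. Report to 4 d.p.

0.2244

Var = μ(1−μ)/(α+β+1), which approaches μ(1−μ) as α+β → 0.
So the supremum is μ(1−μ) = 0.34×0.66 = 0.2244.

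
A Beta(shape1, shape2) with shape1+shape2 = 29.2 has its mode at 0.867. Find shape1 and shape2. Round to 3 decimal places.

shape1 = 24.582, shape2 = 4.618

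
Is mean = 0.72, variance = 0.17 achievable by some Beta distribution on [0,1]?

For any Beta, Var(X) < E[X]·(1−E[X]).
Here μ(1−μ) = 0.72×0.28 = 0.2016, and 0.17 < 0.2016.

Yes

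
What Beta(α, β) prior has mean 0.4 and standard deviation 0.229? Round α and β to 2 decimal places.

Variance = 0.229² = 0.052441. The moment-matching identity α+β = μ(1−μ)/Var − 1 gives
α+β = 0.24/0.052441 − 1 = 3.5766, so α = μ·3.5766 = 1.43 and β = (1−μ)·3.5766 = 2.15.

α = 1.43, β = 2.15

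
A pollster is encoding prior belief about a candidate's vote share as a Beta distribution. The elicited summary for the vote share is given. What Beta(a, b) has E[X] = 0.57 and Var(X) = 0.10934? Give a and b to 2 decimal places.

By moment matching, a+b = μ(1−μ)/σ² − 1 = (0.57·0.43)/0.10934 − 1 = 2.2416 − 1 = 1.2416.
Since a/(a+b) = μ, a = 0.57·1.2416 = 0.71 and b = 0.43·1.2416 = 0.53.

a = 0.71, b = 0.53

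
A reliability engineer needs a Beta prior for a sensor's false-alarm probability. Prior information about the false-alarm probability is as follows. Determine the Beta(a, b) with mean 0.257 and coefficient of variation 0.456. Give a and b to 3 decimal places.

a = 3.316, b = 9.587

Var = (CV·μ)² = (0.456×0.257)² = 0.013734.
a+b = μ(1−μ)/Var − 1 = 0.190951/0.013734 − 1 = 12.9036.
Thus a = 0.257·12.9036 = 3.316 and b = 0.743·12.9036 = 9.587.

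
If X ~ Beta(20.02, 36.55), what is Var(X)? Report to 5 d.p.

0.00397

μ = 20.02/56.57 = 0.353898; Var = μ(1−μ)/(α+β+1) = 0.2286542/57.57 = 0.00397.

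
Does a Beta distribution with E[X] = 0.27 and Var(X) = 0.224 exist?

No

For any Beta, Var(X) < E[X]·(1−E[X]).
Here μ(1−μ) = 0.27×0.73 = 0.1971, and 0.224 ≥ 0.1971.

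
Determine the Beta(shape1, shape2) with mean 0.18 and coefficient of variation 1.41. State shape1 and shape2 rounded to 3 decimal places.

shape1 = 0.232, shape2 = 1.059

Var = (CV·μ)² = (1.41×0.18)² = 0.064414.
shape1+shape2 = μ(1−μ)/Var − 1 = 0.1476/0.064414 − 1 = 1.2914.
Thus shape1 = 0.18·1.2914 = 0.232 and shape2 = 0.82·1.2914 = 1.059.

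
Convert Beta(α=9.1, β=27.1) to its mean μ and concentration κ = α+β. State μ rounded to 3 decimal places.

κ = α+β = 9.1+27.1 = 36.2; μ = α/κ = 9.1/36.2 = 0.251.

μ = 0.251, κ = 36.2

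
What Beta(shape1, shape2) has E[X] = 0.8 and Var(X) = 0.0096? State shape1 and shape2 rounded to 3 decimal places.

Let s = shape1+shape2. The Beta variance is μ(1−μ)/(s+1).
So s+1 = μ(1−μ)/σ² = (0.8×0.2)/0.0096 = 0.16/0.0096 = 16.6667, giving s = 15.6667.
Then shape1 = μs = 0.8×15.6667 = 12.533 and shape2 = (1−μ)s = 0.2×15.6667 = 3.133.

shape1 = 12.533, shape2 = 3.133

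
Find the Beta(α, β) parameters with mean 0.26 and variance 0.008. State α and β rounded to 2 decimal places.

α = 5.99, β = 17.06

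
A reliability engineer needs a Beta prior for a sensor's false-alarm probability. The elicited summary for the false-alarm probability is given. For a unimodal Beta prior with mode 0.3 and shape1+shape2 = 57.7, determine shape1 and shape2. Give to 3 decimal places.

shape1 = 17.710, shape2 = 39.990

Mode = (shape1−1)/(κ−2) with κ = shape1+shape2, so shape1−1 = 0.3·55.7 = 16.710.
shape1 = 17.710; shape2 = κ − shape1 = 39.990.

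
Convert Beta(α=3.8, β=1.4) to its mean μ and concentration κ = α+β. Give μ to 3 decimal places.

μ = 0.731, κ = 5.2

κ = α+β = 3.8+1.4 = 5.2; μ = α/κ = 3.8/5.2 = 0.731.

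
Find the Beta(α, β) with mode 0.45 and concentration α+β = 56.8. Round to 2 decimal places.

α = 25.66, β = 31.14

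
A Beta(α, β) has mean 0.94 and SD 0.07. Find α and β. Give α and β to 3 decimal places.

α = 9.880, β = 0.631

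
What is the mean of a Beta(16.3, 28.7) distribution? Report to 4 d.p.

E[X] = α/(α+β) = 16.3/45.0 = 0.3622.

0.3622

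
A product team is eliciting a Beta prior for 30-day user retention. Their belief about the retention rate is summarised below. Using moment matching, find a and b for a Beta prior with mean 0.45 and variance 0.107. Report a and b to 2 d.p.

By moment matching, a+b = μ(1−μ)/σ² − 1 = (0.45·0.55)/0.107 − 1 = 2.3131 − 1 = 1.3131.
Since a/(a+b) = μ, a = 0.45·1.3131 = 0.59 and b = 0.55·1.3131 = 0.72.

a = 0.59, b = 0.72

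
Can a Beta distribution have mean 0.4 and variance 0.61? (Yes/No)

The Beta variance bound is σ² < μ(1−μ).
Here μ(1−μ) = 0.4×0.6 = 0.24, and 0.61 ≥ 0.24.

No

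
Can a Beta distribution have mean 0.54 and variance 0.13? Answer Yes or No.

Yes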